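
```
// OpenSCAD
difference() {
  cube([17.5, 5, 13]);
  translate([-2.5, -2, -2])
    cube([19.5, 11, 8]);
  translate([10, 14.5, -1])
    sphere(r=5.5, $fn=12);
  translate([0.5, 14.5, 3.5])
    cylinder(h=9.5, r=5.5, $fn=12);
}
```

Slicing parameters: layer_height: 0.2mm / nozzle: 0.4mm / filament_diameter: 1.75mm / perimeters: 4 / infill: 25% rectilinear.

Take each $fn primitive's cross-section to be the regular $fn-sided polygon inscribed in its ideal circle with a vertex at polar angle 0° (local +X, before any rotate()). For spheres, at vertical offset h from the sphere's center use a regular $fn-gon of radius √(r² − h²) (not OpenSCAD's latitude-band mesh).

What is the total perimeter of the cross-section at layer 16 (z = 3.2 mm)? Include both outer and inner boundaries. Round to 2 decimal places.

11.00 mm

At z = 3.2 mm: the cube (footprint 17.5×5) is included at this height (perimeter 45.00 mm); the cube at (-2.5, -2) (footprint 19.5×11) is included at this height (perimeter 61.00 mm); the r=5.5 sphere at (10, 14.5) slices to a regular 12-gon of circumradius 3.551 (√(r²−h²) with h=4.2 from center) (perimeter = 2·12·3.551·sin(180°/12) = 22.06 mm); the cylinder at (0.5, 14.5) does not reach this height (z outside [3.5, 13]); After the difference (first − rest): starting from the 17.5×5 cube, the 19.5×11 cube at (-2.5, -2) partially overlaps it — only the 85.00 mm² overlap (of its 214.50 mm²) is removed, clipping the outline; the r=5.5 sphere at (10, 14.5) misses the remaining region (no effect) — boundary = 11.00 mm. Overall, the cross-section is a single solid region. Total boundary length (outer) = 11.00 mm.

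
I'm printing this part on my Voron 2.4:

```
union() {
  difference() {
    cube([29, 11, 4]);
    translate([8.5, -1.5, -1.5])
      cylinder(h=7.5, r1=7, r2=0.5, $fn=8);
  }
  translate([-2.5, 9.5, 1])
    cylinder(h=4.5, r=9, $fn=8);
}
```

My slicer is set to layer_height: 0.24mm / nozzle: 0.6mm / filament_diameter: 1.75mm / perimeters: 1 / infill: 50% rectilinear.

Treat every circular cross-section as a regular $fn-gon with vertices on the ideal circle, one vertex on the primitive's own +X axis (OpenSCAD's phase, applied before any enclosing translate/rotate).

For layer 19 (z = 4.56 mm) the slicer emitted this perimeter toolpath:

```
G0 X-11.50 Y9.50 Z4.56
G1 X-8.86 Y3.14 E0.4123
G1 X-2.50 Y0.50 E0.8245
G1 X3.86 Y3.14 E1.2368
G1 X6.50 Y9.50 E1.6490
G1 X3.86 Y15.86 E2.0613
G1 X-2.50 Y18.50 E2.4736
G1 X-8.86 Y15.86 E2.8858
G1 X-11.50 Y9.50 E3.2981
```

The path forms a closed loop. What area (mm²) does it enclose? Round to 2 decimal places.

Apply the shoelace formula to the sequence of (X, Y) vertices; enclosed area = 228.96 mm².

228.96 mm²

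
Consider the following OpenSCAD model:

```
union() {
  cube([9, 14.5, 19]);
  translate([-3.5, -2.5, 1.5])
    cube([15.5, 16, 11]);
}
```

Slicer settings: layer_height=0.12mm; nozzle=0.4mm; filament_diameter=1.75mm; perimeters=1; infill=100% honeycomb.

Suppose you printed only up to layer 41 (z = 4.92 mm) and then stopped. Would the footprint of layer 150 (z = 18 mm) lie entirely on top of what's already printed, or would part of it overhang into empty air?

entirely on top

Compare the two slices. At z = 4.92: the cube is present — its section is the full 9×14.5 rectangle (area 130.50 mm²); the 15.5×16 cube at (-3.5, -2.5) contributes its full rectangle (area 248.00 mm²); Taking the union: the regions partially overlap — summed areas 378.50 mm² minus the doubly-counted overlap 121.50 mm² gives 257.00 mm² — area = 257.00 mm². At z = 18: the cube (footprint 9×14.5) is included at this height (area 130.50 mm²); the cube at (-3.5, -2.5) is not intersected at this z (z outside [1.5, 12.5]); Combining (union): only the 9×14.5 cube is present, so the union is just that shape — area = 130.50 mm². Checking containment: the cross-section at z = 18 is a subset of the cross-section at z = 4.92.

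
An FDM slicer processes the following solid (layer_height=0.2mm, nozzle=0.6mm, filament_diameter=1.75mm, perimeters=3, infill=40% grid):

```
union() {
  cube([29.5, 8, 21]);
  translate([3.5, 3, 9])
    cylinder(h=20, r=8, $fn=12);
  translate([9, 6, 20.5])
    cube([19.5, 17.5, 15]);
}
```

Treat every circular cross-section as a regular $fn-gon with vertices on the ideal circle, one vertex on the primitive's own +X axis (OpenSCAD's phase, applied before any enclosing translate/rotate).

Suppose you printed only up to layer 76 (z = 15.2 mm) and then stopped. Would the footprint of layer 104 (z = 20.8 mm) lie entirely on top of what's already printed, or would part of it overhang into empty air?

Compare the two slices. At z = 15.2: the cube (footprint 29.5×8) is included at this height (area 236.00 mm²); the r=8 cylinder at (3.5, 3) contributes a regular 12-gon of circumradius 8 (area = (12/2)·8.000²·sin(360°/12) = 192.00 mm²); the cube at (9, 6) is absent (z outside [20.5, 35.5]); Taking the union: the regions partially overlap — summed areas 428.00 mm² minus the doubly-counted overlap 87.08 mm² gives 340.92 mm² — area = 340.92 mm². At z = 20.8: the 29.5×8 cube contributes its full rectangle (area 236.00 mm²); the r=8 cylinder at (3.5, 3) contributes a regular 12-gon of circumradius 8 (area = (12/2)·8.000²·sin(360°/12) = 192.00 mm²); the cube at (9, 6) (footprint 19.5×17.5) is included at this height (area 341.25 mm²); Taking the union: the regions partially overlap — summed areas 769.25 mm² minus the doubly-counted overlap 126.17 mm² gives 643.08 mm² — area = 643.08 mm². Checking containment: at z = 20.8 the cross-section extends beyond the z = 15.2 cross-section by about 302.16 mm².

part overhangs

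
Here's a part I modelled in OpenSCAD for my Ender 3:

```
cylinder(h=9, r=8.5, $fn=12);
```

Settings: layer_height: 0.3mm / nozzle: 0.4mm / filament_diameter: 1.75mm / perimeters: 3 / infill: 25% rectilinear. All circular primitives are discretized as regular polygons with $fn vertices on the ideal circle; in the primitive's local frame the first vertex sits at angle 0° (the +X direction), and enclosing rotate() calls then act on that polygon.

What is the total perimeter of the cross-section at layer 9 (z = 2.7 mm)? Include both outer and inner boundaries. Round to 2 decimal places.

52.80 mm

At z = 2.7 mm: the r=8.5 cylinder gives a regular 12-gon of circumradius 8.5 (constant along its height) (perimeter = 2·12·8.500·sin(180°/12) = 52.80 mm). Overall, the cross-section is a single solid region. Total boundary length (outer) = 52.80 mm.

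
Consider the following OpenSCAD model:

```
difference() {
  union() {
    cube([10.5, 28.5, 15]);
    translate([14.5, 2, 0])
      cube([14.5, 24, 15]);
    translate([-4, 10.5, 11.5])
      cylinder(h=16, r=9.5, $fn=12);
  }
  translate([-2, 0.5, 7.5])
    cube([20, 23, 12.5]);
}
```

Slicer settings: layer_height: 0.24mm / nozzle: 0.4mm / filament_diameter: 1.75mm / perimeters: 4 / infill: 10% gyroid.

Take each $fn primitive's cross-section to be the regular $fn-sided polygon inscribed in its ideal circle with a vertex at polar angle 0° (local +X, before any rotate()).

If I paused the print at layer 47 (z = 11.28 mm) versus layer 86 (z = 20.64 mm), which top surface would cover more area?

Layer 47 (z = 11.28): the 10.5×28.5 cube contributes its full rectangle (area 299.25 mm²); the cube at (14.5, 2) is present — its section is the full 14.5×24 rectangle (area 348.00 mm²); the cylinder at (-4, 10.5) is absent (z outside [11.5, 27.5]); Combining (union): the 2 present regions are separate (no shared area or edge), so areas and boundary lengths simply add and each stays a separate island — area = 647.25 mm²; the 20×23 cube at (-2, 0.5) contributes its full rectangle (area 460.00 mm²); Subtracting the remaining from the first: starting from that combined region (647.25 mm²), the 20×23 cube at (-2, 0.5) partially overlaps it — only the 316.75 mm² overlap (of its 460.00 mm²) is removed, clipping the outline — area = 330.50 mm². So its area = 330.50 mm². Layer 86 (z = 20.64): the cube does not reach this height (z outside [0, 15]); the cube at (14.5, 2) is absent (z outside [0, 15]); the cylinder at (-4, 10.5): section is a regular 12-gon, circumradius r=9.5 (area = (12/2)·9.500²·sin(360°/12) = 270.75 mm²); Merging all regions: only the r=9.5 cylinder at (-4, 10.5) is present, so the union is just that shape — area = 270.75 mm²; the cube at (-2, 0.5) is not intersected at this z (z outside [7.5, 20]); After the difference (first − rest): none of the subtracted shapes is present at this height, so that combined region is unchanged — area = 270.75 mm². So its area = 270.75 mm². Layer 47 is larger (330.50 vs 270.75 mm²).

layer 47 (z = 11.28 mm)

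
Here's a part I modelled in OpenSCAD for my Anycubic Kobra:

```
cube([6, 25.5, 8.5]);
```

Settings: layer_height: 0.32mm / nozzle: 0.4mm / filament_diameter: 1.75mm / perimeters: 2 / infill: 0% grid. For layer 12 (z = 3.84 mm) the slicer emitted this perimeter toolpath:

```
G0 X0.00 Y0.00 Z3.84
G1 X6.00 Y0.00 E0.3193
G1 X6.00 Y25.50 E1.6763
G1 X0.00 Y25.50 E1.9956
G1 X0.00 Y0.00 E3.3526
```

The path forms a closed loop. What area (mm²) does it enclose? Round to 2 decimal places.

153.00 mm²

Apply the shoelace formula to the sequence of (X, Y) vertices; enclosed area = 153.00 mm².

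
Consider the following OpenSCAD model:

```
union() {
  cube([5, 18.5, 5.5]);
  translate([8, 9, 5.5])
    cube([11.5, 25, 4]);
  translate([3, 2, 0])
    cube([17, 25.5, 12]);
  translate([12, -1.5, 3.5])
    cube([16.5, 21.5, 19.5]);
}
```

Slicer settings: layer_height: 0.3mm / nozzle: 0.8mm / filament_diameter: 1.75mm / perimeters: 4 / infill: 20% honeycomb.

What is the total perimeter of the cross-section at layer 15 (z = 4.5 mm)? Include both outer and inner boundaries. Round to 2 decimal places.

119.00 mm

At z = 4.5 mm: the cube is present — its section is the full 5×18.5 rectangle (perimeter 47.00 mm); the cube at (8, 9) does not reach this height (z outside [5.5, 9.5]); the cube at (3, 2) (footprint 17×25.5) is included at this height (perimeter 85.00 mm); the 16.5×21.5 cube at (12, -1.5) contributes its full rectangle (perimeter 76.00 mm); Taking the union: the regions partially overlap (shared area 177.00 mm²), so the edge portions inside another operand are dropped and the merged outline is re-measured after clipping — boundary = 119.00 mm. Overall, the cross-section is a single solid region. Total boundary length (outer) = 119.00 mm.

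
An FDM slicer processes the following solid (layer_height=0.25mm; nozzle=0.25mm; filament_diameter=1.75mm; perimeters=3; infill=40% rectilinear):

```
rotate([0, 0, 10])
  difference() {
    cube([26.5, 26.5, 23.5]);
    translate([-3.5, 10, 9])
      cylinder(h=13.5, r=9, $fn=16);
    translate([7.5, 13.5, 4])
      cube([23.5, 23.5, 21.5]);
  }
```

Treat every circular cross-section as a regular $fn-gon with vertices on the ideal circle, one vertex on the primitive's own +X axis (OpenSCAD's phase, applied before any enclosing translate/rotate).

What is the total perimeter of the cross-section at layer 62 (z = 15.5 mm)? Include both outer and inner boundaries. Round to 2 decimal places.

At z = 15.5 mm: the cube is present — its section is the full 26.5×26.5 rectangle (perimeter 106.00 mm); the r=9 cylinder at (-3.5, 10) contributes a regular 16-gon of circumradius 9 (perimeter = 2·16·9.000·sin(180°/16) = 56.19 mm); the cube at (7.5, 13.5) (footprint 23.5×23.5) is included at this height (perimeter 94.00 mm); Taking the first minus the rest: starting from the 26.5×26.5 cube, the r=9 cylinder at (-3.5, 10) partially overlaps it — only the 63.43 mm² overlap (of its 247.98 mm²) is removed, clipping the outline; the 23.5×23.5 cube at (7.5, 13.5) partially overlaps it — only the 247.00 mm² overlap (of its 552.25 mm²) is removed, clipping the outline — boundary = 110.38 mm; (rotated 10° about Z; rotation is an isometry so areas/perimeters/island counts are preserved). Overall, the cross-section is a single solid region. Total boundary length (outer) = 110.38 mm.

110.38 mm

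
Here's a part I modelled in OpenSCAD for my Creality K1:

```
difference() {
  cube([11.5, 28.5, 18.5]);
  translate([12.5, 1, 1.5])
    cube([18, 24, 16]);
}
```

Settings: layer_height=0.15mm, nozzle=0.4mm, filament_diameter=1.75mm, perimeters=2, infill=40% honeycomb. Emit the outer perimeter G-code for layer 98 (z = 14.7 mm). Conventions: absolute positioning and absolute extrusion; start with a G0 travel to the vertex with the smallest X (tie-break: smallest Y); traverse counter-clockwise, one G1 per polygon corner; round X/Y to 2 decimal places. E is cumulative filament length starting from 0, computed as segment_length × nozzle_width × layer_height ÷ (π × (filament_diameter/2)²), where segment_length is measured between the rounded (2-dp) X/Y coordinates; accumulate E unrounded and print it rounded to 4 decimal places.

At z = 14.7 mm: the cube (footprint 11.5×28.5) is included at this height; the cube at (12.5, 1) is present — its section is the full 18×24 rectangle; Subtracting the remaining from the first: starting from the 11.5×28.5 cube, the 18×24 cube at (12.5, 1) misses the remaining region (no effect) — 1 connected region. The outline is a single polygon with 4 vertices. Extrusion per mm of travel: 0.4 × 0.15 / (π × 0.875²) = 0.024945. Accumulating E over each segment gives final E = 1.9956.

G0 X0.00 Y0.00 Z14.70
G1 X11.50 Y0.00 E0.2869
G1 X11.50 Y28.50 E0.9978
G1 X0.00 Y28.50 E1.2847
G1 X0.00 Y0.00 E1.9956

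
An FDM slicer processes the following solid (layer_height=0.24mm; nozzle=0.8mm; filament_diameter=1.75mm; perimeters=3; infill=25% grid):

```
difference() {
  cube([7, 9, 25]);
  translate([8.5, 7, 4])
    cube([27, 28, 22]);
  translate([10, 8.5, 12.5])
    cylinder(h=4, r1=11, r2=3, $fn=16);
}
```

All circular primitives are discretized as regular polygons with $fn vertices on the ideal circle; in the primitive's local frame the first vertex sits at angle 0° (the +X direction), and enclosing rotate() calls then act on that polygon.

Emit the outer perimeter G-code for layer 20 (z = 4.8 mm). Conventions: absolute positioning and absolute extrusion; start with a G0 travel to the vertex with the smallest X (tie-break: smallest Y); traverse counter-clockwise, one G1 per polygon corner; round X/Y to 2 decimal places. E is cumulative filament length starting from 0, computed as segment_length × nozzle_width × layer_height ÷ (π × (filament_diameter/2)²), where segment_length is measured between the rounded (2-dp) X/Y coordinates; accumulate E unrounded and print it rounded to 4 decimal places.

G0 X0.00 Y0.00 Z4.80
G1 X7.00 Y0.00 E0.5588
G1 X7.00 Y9.00 E1.2772
G1 X0.00 Y9.00 E1.8360
G1 X0.00 Y0.00 E2.5544

At z = 4.8 mm: the cube is present — its section is the full 7×9 rectangle; the cube at (8.5, 7) (footprint 27×28) is included at this height; the cone at (10, 8.5) is absent (z outside [12.5, 16.5]); After the difference (first − rest): starting from the 7×9 cube, the 27×28 cube at (8.5, 7) misses the remaining region (no effect) — 1 connected region. The outline is a single polygon with 4 vertices. Extrusion per mm of travel: 0.8 × 0.24 / (π × 0.875²) = 0.079824. Accumulating E over each segment gives final E = 2.5544.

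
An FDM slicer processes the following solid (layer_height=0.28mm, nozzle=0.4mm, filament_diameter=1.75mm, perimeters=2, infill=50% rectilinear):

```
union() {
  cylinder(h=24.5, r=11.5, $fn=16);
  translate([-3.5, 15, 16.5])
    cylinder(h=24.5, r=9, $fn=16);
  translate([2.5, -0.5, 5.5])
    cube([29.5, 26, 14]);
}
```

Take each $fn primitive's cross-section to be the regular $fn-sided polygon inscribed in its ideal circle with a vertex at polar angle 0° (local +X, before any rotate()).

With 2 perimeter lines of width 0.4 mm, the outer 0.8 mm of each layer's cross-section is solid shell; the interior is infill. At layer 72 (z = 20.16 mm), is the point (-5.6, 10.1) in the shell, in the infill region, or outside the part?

infill

At z = 20.16 mm: the cylinder: section is a regular 16-gon, circumradius r=11.5; the r=9 cylinder at (-3.5, 15) gives a regular 16-gon of circumradius 9 (constant along its height); the cube at (2.5, -0.5) is absent (z outside [5.5, 19.5]); Merging all regions: the regions partially overlap (shared area 42.98 mm²), so overlapping operands fuse into one piece — 1 connected region. Overall, the cross-section is a single solid region. The nearest boundary edge runs (-10.62, 4.40)→(-8.43, 7.68); distance from the point to it = 3.73 mm. The point is inside the cross-section and 3.73 mm from the nearest boundary — more than the 0.8 mm shell width (2 × 0.4), so it's in the infill interior.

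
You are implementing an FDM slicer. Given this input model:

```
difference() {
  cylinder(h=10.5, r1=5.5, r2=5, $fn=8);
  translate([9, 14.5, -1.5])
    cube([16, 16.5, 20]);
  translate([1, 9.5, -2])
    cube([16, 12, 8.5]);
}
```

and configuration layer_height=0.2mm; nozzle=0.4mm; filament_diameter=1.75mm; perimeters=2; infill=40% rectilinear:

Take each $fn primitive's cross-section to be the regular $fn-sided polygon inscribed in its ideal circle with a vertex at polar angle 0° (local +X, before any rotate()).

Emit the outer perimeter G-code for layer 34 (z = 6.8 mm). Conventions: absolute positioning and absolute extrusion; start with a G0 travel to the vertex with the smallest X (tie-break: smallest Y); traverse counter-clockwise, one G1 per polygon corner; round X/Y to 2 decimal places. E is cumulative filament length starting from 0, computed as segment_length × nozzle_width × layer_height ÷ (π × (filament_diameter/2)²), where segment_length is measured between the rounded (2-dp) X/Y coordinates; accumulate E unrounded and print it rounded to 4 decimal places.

At z = 6.8 mm: the cone (r1=5.5→r2=5) has section circumradius 5.176 here — a regular 8-gon; the cube at (9, 14.5) is present — its section is the full 16×16.5 rectangle; the cube at (1, 9.5) is not intersected at this z (z outside [-2, 6.5]); After the difference (first − rest): starting from the cone, the 16×16.5 cube at (9, 14.5) misses the remaining region (no effect) — 1 connected region. The outline is a single polygon with 8 vertices. Extrusion per mm of travel: 0.4 × 0.2 / (π × 0.875²) = 0.033260. Accumulating E over each segment gives final E = 1.0545.

G0 X-5.18 Y0.00 Z6.80
G1 X-3.66 Y-3.66 E0.1318
G1 X0.00 Y-5.18 E0.2636
G1 X3.66 Y-3.66 E0.3954
G1 X5.18 Y0.00 E0.5273
G1 X3.66 Y3.66 E0.6591
G1 X0.00 Y5.18 E0.7909
G1 X-3.66 Y3.66 E0.9227
G1 X-5.18 Y0.00 E1.0545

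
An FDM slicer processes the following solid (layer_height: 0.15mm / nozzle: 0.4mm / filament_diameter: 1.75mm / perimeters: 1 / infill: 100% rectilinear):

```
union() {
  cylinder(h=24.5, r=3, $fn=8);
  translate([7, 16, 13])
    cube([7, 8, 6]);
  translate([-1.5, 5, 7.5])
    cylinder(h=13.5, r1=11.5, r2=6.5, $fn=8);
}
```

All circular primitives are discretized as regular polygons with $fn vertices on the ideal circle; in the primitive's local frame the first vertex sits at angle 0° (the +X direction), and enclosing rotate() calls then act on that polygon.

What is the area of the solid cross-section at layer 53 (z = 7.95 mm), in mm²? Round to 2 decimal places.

363.30 mm²

At z = 7.95 mm: the r=3 cylinder contributes a regular 8-gon of circumradius 3 (area = (8/2)·3.000²·sin(360°/8) = 25.46 mm²); the cube at (7, 16) does not reach this height (z outside [13, 19]); the cone at (-1.5, 5) (r1=11.5→r2=6.5) has section circumradius 11.333 here — a regular 8-gon (area = (8/2)·11.333²·sin(360°/8) = 363.30 mm²); Taking the union: the r=3 cylinder lies entirely inside the cone at (-1.5, 5), so the union is just the cone at (-1.5, 5) — area = 363.30 mm². Overall, the cross-section is a single solid region. Net area = 363.30 mm².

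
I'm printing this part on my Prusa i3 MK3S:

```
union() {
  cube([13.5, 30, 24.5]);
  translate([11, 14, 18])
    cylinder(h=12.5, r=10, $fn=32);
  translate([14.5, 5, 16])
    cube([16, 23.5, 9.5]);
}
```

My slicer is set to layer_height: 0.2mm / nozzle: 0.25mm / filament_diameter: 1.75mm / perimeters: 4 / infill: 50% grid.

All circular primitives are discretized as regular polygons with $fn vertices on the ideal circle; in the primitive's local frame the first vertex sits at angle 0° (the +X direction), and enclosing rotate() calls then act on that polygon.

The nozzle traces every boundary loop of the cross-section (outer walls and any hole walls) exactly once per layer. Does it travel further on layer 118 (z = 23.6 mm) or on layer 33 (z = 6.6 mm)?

layer 118 (z = 23.6 mm)

Layer 118 (z = 23.6): the 13.5×30 cube contributes its full rectangle (perimeter 87.00 mm); the r=10 cylinder at (11, 14) contributes a regular 32-gon of circumradius 10 (perimeter = 2·32·10.000·sin(180°/32) = 62.73 mm); the 16×23.5 cube at (14.5, 5) contributes its full rectangle (perimeter 79.00 mm); Taking the union: the regions partially overlap (shared area 293.02 mm²), so the edge portions inside another operand are dropped and the merged outline is re-measured after clipping — boundary = 130.54 mm. So its perimeter = 130.54 mm. Layer 33 (z = 6.6): the 13.5×30 cube contributes its full rectangle (perimeter 87.00 mm); the cylinder at (11, 14) is absent (z outside [18, 30.5]); the cube at (14.5, 5) is absent (z outside [16, 25.5]); Taking the union: only the 13.5×30 cube is present, so the union is just that shape — boundary = 87.00 mm. So its perimeter = 87.00 mm. Layer 118 is larger (130.54 vs 87.00 mm).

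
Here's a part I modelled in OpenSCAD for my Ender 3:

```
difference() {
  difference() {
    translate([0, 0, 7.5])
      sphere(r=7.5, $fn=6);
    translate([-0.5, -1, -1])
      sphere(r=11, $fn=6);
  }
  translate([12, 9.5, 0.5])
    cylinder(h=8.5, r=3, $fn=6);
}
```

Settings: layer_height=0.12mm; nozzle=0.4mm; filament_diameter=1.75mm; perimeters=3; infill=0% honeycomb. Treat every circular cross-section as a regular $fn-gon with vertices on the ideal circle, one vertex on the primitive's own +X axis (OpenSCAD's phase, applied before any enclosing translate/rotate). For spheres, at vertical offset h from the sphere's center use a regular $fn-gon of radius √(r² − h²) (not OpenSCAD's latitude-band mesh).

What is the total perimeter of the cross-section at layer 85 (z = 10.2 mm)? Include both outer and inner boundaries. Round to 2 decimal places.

At z = 10.2 mm: the sphere: section is a regular 6-gon, circumradius = √(r²−h²) = √(7.5²−2.7²) = 6.997 (perimeter = 2·6·6.997·sin(180°/6) = 41.98 mm); the sphere at (-0.5, -1) is absent (|z−center|=11.200 > r=11); Subtracting the remaining from the first: none of the subtracted shapes is present at this height, so the r=7.5 sphere is unchanged — boundary = 41.98 mm; the cylinder at (12, 9.5) is not intersected at this z (z outside [0.5, 9]); Taking the first minus the rest: none of the subtracted shapes is present at this height, so the result so far is unchanged — boundary = 41.98 mm. Overall, the cross-section is a single solid region. Total boundary length (outer) = 41.98 mm.

41.98 mm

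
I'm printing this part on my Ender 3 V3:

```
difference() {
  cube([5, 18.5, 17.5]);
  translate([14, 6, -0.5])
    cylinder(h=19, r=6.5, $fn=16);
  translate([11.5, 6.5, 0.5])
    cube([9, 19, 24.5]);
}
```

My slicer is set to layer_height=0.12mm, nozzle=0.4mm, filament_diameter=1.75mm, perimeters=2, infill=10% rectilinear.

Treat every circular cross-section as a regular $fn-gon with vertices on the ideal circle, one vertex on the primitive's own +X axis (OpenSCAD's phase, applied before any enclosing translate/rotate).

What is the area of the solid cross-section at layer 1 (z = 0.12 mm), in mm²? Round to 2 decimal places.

92.50 mm²

At z = 0.12 mm: the cube (footprint 5×18.5) is included at this height (area 92.50 mm²); the cylinder at (14, 6): section is a regular 16-gon, circumradius r=6.5 (area = (16/2)·6.500²·sin(360°/16) = 129.35 mm²); the cube at (11.5, 6.5) is absent (z outside [0.5, 25]); Taking the first minus the rest: starting from the 5×18.5 cube (92.50 mm²), the r=6.5 cylinder at (14, 6) misses the remaining region (no effect) — area = 92.50 mm². Overall, the cross-section is a single solid region. Net area = 92.50 mm².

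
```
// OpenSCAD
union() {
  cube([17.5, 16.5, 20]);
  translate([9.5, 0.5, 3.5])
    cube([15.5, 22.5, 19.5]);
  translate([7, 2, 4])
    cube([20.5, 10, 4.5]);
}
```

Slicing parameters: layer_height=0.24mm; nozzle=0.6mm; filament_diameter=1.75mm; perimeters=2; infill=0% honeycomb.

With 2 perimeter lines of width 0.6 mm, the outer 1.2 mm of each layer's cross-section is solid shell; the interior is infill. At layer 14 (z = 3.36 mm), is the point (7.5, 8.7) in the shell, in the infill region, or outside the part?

At z = 3.36 mm: the cube is present — its section is the full 17.5×16.5 rectangle; the cube at (9.5, 0.5) does not reach this height (z outside [3.5, 23]); the cube at (7, 2) is not intersected at this z (z outside [4, 8.5]); Taking the union: only the 17.5×16.5 cube is present, so the union is just that shape — 1 connected region. Overall, the cross-section is a single solid region. The nearest boundary edge runs (0.00, 16.50)→(0.00, 0.00); distance from the point to it = 7.50 mm. The point is inside the cross-section and 7.50 mm from the nearest boundary — more than the 1.2 mm shell width (2 × 0.6), so it's in the infill interior.

infill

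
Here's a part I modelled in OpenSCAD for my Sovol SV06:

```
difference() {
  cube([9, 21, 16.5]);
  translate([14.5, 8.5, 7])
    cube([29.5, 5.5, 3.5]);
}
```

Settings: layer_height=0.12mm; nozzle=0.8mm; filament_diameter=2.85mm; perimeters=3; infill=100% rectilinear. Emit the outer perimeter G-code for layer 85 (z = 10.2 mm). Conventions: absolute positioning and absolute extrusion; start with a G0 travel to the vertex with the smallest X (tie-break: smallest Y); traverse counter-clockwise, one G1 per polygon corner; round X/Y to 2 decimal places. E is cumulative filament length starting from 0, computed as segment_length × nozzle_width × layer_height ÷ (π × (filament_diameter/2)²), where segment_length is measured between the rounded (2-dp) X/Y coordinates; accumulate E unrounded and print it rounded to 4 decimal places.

G0 X0.00 Y0.00 Z10.20
G1 X9.00 Y0.00 E0.1354
G1 X9.00 Y21.00 E0.4515
G1 X0.00 Y21.00 E0.5869
G1 X0.00 Y0.00 E0.9029

At z = 10.2 mm: the cube (footprint 9×21) is included at this height; the cube at (14.5, 8.5) is present — its section is the full 29.5×5.5 rectangle; Taking the first minus the rest: starting from the 9×21 cube, the 29.5×5.5 cube at (14.5, 8.5) misses the remaining region (no effect) — 1 connected region. The outline is a single polygon with 4 vertices. Extrusion per mm of travel: 0.8 × 0.12 / (π × 1.425²) = 0.015048. Accumulating E over each segment gives final E = 0.9029.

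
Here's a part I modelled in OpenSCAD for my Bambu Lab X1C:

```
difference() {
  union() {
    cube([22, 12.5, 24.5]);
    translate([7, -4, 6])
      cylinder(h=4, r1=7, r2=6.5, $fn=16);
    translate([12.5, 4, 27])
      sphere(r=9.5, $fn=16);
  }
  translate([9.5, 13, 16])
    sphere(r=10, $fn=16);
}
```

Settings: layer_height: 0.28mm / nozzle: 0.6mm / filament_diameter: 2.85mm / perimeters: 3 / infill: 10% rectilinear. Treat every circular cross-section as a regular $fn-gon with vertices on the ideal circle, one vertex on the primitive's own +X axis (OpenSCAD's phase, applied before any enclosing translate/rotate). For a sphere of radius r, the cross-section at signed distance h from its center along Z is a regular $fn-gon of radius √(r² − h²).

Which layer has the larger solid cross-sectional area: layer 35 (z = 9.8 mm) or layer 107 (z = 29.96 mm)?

layer 35 (z = 9.8 mm)

Layer 35 (z = 9.8): the cube (footprint 22×12.5) is included at this height (area 275.00 mm²); the cone at (7, -4) (r1=7→r2=6.5) has section circumradius 6.525 here — a regular 16-gon (area = (16/2)·6.525²·sin(360°/16) = 130.34 mm²); the sphere at (12.5, 4) does not reach this height (|z−center|=17.200 > r=9.5); Taking the union: the regions partially overlap — summed areas 405.34 mm² minus the doubly-counted overlap 17.21 mm² gives 388.13 mm² — area = 388.13 mm²; the sphere at (9.5, 13): section is a regular 16-gon, circumradius = √(r²−h²) = √(10²−6.2²) = 7.846 (area = (16/2)·7.846²·sin(360°/16) = 188.46 mm²); Taking the first minus the rest: starting from the result so far (388.13 mm²), the r=10 sphere at (9.5, 13) partially overlaps it — only the 86.44 mm² overlap (of its 188.46 mm²) is removed, clipping the outline — area = 301.69 mm². So its area = 301.69 mm². Layer 107 (z = 29.96): the cube does not reach this height (z outside [0, 24.5]); the cone at (7, -4) is absent (z outside [6, 10]); the r=9.5 sphere at (12.5, 4) slices to a regular 16-gon of circumradius 9.027 (√(r²−h²) with h=2.96 from center) (area = (16/2)·9.027²·sin(360°/16) = 249.47 mm²); Merging all regions: only the r=9.5 sphere at (12.5, 4) is present, so the union is just that shape — area = 249.47 mm²; the sphere at (9.5, 13) does not reach this height (|z−center|=13.960 > r=10); Subtracting the remaining from the first: none of the subtracted shapes is present at this height, so the result so far is unchanged — area = 249.47 mm². So its area = 249.47 mm². Layer 35 is larger (301.69 vs 249.47 mm²).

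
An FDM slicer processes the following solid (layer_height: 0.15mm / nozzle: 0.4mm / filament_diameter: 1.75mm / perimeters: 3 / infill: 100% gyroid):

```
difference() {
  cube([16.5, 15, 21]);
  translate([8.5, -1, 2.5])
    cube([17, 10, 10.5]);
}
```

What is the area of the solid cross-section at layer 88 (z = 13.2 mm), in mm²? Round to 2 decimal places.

At z = 13.2 mm: the 16.5×15 cube contributes its full rectangle (area 247.50 mm²); the cube at (8.5, -1) is not intersected at this z (z outside [2.5, 13]); Subtracting the remaining from the first: none of the subtracted shapes is present at this height, so the 16.5×15 cube is unchanged — area = 247.50 mm². Overall, the cross-section is a single solid region. Net area = 247.50 mm².

247.50 mm²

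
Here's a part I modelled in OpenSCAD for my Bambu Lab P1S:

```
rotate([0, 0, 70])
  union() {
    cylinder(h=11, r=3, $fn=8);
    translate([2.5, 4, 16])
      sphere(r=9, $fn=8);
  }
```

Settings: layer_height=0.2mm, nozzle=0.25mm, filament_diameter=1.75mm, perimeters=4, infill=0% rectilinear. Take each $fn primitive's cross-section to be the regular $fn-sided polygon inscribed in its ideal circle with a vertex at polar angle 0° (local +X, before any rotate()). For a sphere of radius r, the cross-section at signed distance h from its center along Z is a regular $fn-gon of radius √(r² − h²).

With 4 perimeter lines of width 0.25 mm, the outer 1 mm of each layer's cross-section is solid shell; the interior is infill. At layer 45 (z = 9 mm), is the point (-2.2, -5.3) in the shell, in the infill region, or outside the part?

At z = 9 mm: the r=3 cylinder gives a regular 8-gon of circumradius 3 (constant along its height); the sphere at (2.5, 4): section is a regular 8-gon, circumradius = √(r²−h²) = √(9²−7²) = 5.657; Combining (union): the regions partially overlap (shared area 14.95 mm²), so overlapping operands fuse into one piece — 1 connected region; (rotated 70° about Z; rotation is an isometry so areas/perimeters/island counts are preserved). Overall, the cross-section is a single solid region. Undo the 70° rotation: the query point maps to (-5.733, 0.255) in the un-rotated model frame. The nearest boundary edge runs (-2.12, -2.12)→(-3.00, 0.00); distance from the point to it = 2.74 mm. The point is not inside any of the regions above, so it lies outside the cross-section (2.74 mm from the nearest boundary).

outside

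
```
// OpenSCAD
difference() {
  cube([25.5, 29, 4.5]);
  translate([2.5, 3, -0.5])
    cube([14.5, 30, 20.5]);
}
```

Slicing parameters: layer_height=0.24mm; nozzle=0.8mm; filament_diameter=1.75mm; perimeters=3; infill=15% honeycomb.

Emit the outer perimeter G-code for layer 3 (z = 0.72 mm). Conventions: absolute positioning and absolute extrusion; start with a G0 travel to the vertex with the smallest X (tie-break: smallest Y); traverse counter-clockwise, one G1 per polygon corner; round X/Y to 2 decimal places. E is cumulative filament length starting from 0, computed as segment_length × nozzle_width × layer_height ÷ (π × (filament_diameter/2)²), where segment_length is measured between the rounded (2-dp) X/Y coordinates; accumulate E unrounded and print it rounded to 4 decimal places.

G0 X0.00 Y0.00 Z0.72
G1 X25.50 Y0.00 E2.0355
G1 X25.50 Y29.00 E4.3504
G1 X17.00 Y29.00 E5.0289
G1 X17.00 Y3.00 E7.1044
G1 X2.50 Y3.00 E8.2618
G1 X2.50 Y29.00 E10.3372
G1 X0.00 Y29.00 E10.5368
G1 X0.00 Y0.00 E12.8517

At z = 0.72 mm: the 25.5×29 cube contributes its full rectangle; the cube at (2.5, 3) (footprint 14.5×30) is included at this height; Taking the first minus the rest: starting from the 25.5×29 cube, the 14.5×30 cube at (2.5, 3) partially overlaps it — only the 377.00 mm² overlap (of its 435.00 mm²) is removed, clipping the outline — 1 connected region. The outline is a single polygon with 8 vertices. Extrusion per mm of travel: 0.8 × 0.24 / (π × 0.875²) = 0.079824. Accumulating E over each segment gives final E = 12.8517.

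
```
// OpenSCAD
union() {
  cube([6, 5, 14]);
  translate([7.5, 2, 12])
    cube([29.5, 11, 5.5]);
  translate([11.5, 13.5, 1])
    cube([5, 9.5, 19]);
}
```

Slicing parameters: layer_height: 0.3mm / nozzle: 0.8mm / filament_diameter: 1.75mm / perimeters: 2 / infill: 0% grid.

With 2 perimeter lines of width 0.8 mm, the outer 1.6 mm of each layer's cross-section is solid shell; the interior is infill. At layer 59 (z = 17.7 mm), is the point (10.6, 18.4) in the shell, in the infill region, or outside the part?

outside

At z = 17.7 mm: the cube is absent (z outside [0, 14]); the cube at (7.5, 2) is not intersected at this z (z outside [12, 17.5]); the cube at (11.5, 13.5) (footprint 5×9.5) is included at this height; Merging all regions: only the 5×9.5 cube at (11.5, 13.5) is present, so the union is just that shape — 1 connected region. Overall, the cross-section is a single solid region. The nearest boundary edge runs (11.50, 23.00)→(11.50, 13.50); distance from the point to it = 0.90 mm. The point is not inside any of the regions above, so it lies outside the cross-section (0.90 mm from the nearest boundary).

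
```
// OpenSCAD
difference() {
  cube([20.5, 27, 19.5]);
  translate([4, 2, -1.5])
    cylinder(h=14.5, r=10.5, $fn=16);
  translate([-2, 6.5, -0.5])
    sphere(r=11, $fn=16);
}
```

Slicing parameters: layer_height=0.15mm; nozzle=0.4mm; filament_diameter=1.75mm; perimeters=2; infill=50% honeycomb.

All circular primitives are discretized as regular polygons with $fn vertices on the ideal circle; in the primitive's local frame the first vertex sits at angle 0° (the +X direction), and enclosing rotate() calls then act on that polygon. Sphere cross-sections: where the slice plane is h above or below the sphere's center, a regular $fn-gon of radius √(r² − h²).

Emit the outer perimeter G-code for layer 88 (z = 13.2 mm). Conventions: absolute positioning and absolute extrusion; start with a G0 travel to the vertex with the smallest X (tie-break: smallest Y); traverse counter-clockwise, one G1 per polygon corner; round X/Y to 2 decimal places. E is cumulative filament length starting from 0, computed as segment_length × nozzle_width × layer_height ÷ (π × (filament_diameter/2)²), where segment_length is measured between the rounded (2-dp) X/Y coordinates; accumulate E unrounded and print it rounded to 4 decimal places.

At z = 13.2 mm: the 20.5×27 cube contributes its full rectangle; the cylinder at (4, 2) is not intersected at this z (z outside [-1.5, 13]); the sphere at (-2, 6.5) does not reach this height (|z−center|=13.700 > r=11); Taking the first minus the rest: none of the subtracted shapes is present at this height, so the 20.5×27 cube is unchanged — 1 connected region. The outline is a single polygon with 4 vertices. Extrusion per mm of travel: 0.4 × 0.15 / (π × 0.875²) = 0.024945. Accumulating E over each segment gives final E = 2.3698.

G0 X0.00 Y0.00 Z13.20
G1 X20.50 Y0.00 E0.5114
G1 X20.50 Y27.00 E1.1849
G1 X0.00 Y27.00 E1.6963
G1 X0.00 Y0.00 E2.3698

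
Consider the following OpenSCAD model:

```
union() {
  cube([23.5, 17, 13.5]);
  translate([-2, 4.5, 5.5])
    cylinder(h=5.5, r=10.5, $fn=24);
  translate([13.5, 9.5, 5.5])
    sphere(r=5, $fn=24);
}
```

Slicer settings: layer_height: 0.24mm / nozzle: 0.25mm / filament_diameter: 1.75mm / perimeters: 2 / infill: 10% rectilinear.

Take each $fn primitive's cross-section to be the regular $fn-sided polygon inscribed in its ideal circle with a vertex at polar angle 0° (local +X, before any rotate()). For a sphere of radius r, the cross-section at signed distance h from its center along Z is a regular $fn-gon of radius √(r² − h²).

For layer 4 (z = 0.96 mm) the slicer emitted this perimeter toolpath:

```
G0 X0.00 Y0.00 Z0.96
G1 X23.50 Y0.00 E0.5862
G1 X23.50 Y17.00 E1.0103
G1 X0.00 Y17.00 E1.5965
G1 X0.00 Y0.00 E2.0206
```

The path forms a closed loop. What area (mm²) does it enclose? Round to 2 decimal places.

399.50 mm²

Apply the shoelace formula to the sequence of (X, Y) vertices; enclosed area = 399.50 mm².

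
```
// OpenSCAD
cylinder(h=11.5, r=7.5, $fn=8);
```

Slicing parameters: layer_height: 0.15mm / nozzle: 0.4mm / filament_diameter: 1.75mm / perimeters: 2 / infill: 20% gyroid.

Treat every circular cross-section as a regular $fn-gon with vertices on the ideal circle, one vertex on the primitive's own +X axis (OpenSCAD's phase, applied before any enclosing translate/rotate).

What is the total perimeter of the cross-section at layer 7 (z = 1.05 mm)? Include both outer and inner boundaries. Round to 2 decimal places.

At z = 1.05 mm: the r=7.5 cylinder gives a regular 8-gon of circumradius 7.5 (constant along its height) (perimeter = 2·8·7.500·sin(180°/8) = 45.92 mm). Overall, the cross-section is a single solid region. Total boundary length (outer) = 45.92 mm.

45.92 mm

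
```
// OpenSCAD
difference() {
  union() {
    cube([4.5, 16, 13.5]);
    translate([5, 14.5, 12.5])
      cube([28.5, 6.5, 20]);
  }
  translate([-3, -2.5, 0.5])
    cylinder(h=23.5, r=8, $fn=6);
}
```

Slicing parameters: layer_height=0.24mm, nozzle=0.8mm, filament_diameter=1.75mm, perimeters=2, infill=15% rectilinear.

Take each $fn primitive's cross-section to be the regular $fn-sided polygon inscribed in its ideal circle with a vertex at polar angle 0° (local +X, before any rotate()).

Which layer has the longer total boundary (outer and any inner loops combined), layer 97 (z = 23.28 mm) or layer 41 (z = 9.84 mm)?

layer 97 (z = 23.28 mm)

Layer 97 (z = 23.28): the cube is not intersected at this z (z outside [0, 13.5]); the 28.5×6.5 cube at (5, 14.5) contributes its full rectangle (perimeter 70.00 mm); Taking the union: only the 28.5×6.5 cube at (5, 14.5) is present, so the union is just that shape — boundary = 70.00 mm; the r=8 cylinder at (-3, -2.5) contributes a regular 6-gon of circumradius 8 (perimeter = 2·6·8.000·sin(180°/6) = 48.00 mm); After the difference (first − rest): starting from the result so far, the r=8 cylinder at (-3, -2.5) misses the remaining region (no effect) — boundary = 70.00 mm. So its perimeter = 70.00 mm. Layer 41 (z = 9.84): the 4.5×16 cube contributes its full rectangle (perimeter 41.00 mm); the cube at (5, 14.5) is absent (z outside [12.5, 32.5]); Taking the union: only the 4.5×16 cube is present, so the union is just that shape — boundary = 41.00 mm; the r=8 cylinder at (-3, -2.5) gives a regular 6-gon of circumradius 8 (constant along its height) (perimeter = 2·6·8.000·sin(180°/6) = 48.00 mm); Taking the first minus the rest: starting from the result so far, the r=8 cylinder at (-3, -2.5) partially overlaps it — only the 10.09 mm² overlap (of its 166.28 mm²) is removed, clipping the outline — boundary = 39.13 mm. So its perimeter = 39.13 mm. Layer 97 is larger (70.00 vs 39.13 mm).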